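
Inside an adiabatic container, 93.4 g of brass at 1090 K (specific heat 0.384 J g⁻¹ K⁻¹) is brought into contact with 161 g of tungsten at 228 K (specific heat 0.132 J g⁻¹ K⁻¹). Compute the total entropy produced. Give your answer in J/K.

Energy balance: T_f = (m₁c₁T₁ + m₂c₂T₂)/(m₁c₁ + m₂c₂) = 769.27 K.
ΔS₁ = m₁c₁ ln(T_f/T₁) = 35.8656 × ln(769.27/1090) = -12.5 J/K.
ΔS₂ = m₂c₂ ln(T_f/T₂) = 21.252 × ln(769.27/228) = 25.84 J/K.
ΔS_total = -12.5 + 25.84 = 13.3 J/K.

ΔS_total = 13.3 J/K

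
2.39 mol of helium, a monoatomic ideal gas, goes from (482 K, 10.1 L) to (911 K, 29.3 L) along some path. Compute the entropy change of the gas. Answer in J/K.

ΔS = 40.1 J/K

Entropy is a state function: ΔS = nC_V ln(T₂/T₁) + nR ln(V₂/V₁), with C_V = 3R/2 = 12.47 J mol⁻¹ K⁻¹ for a monoatomic ideal gas.
ΔS = 2.39 × [12.47 × ln(911/482) + 8.314 × ln(29.3/10.1)] = 40.1 J/K.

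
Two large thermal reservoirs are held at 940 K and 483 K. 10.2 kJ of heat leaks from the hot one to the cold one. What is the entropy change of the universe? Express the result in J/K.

ΔS_total = 10.3 J/K

ΔS_hot = −Q/T_H = −10200/940 = -10.85 J/K and ΔS_cold = +Q/T_C = 10200/483 = 21.12 J/K.
ΔS_total = -10.85 + 21.12 = 10.3 J/K, positive as the second law requires.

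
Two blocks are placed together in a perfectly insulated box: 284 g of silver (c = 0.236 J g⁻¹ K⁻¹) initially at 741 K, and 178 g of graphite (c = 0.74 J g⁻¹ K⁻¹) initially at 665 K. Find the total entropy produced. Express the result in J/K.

ΔS_total = 0.263 J/K

Energy balance: T_f = (m₁c₁T₁ + m₂c₂T₂)/(m₁c₁ + m₂c₂) = 690.63 K.
ΔS₁ = m₁c₁ ln(T_f/T₁) = 67.024 × ln(690.63/741) = -4.718 J/K.
ΔS₂ = m₂c₂ ln(T_f/T₂) = 131.72 × ln(690.63/665) = 4.981 J/K.
ΔS_total = -4.718 + 4.981 = 0.263 J/K.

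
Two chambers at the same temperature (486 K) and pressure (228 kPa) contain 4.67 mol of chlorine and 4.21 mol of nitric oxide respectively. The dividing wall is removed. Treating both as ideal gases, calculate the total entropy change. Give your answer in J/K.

ΔS_mix = 51.1 J/K

Mole fractions: x_A = 4.67/8.88 = 0.526, x_B = 0.474.
ΔS_mix = −R(n_A ln x_A + n_B ln x_B) = −8.314 × (4.67 ln 0.526 + 4.21 ln 0.474) = 51.1 J/K.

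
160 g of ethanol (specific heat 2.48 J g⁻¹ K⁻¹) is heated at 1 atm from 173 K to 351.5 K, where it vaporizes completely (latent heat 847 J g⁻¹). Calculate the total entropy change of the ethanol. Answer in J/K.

ΔS = 667 J/K

Warming step: ΔS₁ = m c ln(T_tr/T_i) = 160 × 2.48 × ln(351.5/173) = 281.3 J/K.
Phase change: ΔS₂ = +mL/T_tr = 160 × 847 / 351.5 = 385.5 J/K.
ΔS_total = (281.3) + (385.5) = 667 J/K.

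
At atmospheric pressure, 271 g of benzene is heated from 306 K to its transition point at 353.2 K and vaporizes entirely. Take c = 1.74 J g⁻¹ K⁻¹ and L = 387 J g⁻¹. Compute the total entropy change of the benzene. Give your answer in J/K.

Warming step: ΔS₁ = m c ln(T_tr/T_i) = 271 × 1.74 × ln(353.2/306) = 67.64 J/K.
Phase change: ΔS₂ = +mL/T_tr = 271 × 387 / 353.2 = 296.9 J/K.
ΔS_total = (67.64) + (296.9) = 365 J/K.

ΔS = 365 J/K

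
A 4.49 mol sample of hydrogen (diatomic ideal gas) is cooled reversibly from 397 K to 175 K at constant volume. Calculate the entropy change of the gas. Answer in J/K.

At constant volume, ΔS = nC_V ln(T₂/T₁) with C_V = 5R/2 = 20.79 J mol⁻¹ K⁻¹.
ΔS = 4.49 × 20.79 × ln(175/397) = -76.4 J/K.

ΔS = -76.4 J/K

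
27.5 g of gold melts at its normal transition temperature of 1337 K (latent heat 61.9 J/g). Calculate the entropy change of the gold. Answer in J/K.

ΔS = 1.27 J/K

Heat absorbed by the substance: Q = mL = 27.5 × 61.9 = 1702.25 J.
At constant T, ΔS = Q_rev/T = 1702.25 / 1337 = 1.27 J/K.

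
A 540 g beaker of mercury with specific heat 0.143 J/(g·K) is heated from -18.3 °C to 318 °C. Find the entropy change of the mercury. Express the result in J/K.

In kelvin: T₁ = 254.85 K, T₂ = 591.15 K. ΔS = ∫dQ_rev/T = m c ln(T₂/T₁) = 540 × 0.143 × ln(591.15/254.85) = 65 J/K.

ΔS = 65 J/K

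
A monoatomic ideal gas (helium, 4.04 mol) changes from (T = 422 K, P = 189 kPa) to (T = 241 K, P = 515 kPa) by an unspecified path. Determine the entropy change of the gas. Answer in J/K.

ΔS = nC_p ln(T₂/T₁) − nR ln(P₂/P₁), with C_p = 5R/2 = 20.79 J mol⁻¹ K⁻¹ for a monoatomic ideal gas.
ΔS = 4.04 × [20.79 × ln(241/422) − 8.314 × ln(515/189)] = -80.7 J/K.

ΔS = -80.7 J/K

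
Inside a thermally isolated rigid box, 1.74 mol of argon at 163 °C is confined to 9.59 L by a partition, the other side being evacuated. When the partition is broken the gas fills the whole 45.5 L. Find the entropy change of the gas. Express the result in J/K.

No heat is exchanged and no work is done, so the ideal-gas temperature stays constant.
Entropy is a state function; using a reversible isothermal path, ΔS_gas = nR ln(V₂/V₁) = 1.74 × 8.314 × ln(45.5/9.59) = 22.5 J/K.

ΔS_gas = 22.5 J/K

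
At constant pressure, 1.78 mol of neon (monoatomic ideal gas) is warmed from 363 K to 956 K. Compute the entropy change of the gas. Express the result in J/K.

At constant pressure, ΔS = nC_p ln(T₂/T₁) with C_p = 5R/2 = 20.79 J mol⁻¹ K⁻¹.
ΔS = 1.78 × 20.79 × ln(956/363) = 35.8 J/K.

ΔS = 35.8 J/K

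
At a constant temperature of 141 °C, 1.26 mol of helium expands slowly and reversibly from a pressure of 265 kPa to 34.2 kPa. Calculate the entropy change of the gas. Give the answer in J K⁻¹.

ΔS_gas = 21.4 J/K

For an isothermal ideal gas ΔS_gas = nR ln(P₁/P₂) = 1.26 × 8.314 × ln(265/34.2) = 21.4 J/K.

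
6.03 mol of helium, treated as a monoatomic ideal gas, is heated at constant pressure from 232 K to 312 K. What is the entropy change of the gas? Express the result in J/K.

At constant pressure, ΔS = nC_p ln(T₂/T₁) with C_p = 5R/2 = 20.79 J mol⁻¹ K⁻¹.
ΔS = 6.03 × 20.79 × ln(312/232) = 37.1 J/K.

ΔS = 37.1 J/K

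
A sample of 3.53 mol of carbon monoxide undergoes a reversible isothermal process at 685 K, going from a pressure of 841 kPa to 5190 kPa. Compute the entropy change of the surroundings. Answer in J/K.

ΔS_surr = 53.4 J/K

For an isothermal ideal gas ΔS_gas = nR ln(P₁/P₂) = 3.53 × 8.314 × ln(841/5190) = -53.4 J/K.
The process is reversible, so ΔS_surr = −ΔS_gas = 53.4 J/K and ΔS_universe = 0.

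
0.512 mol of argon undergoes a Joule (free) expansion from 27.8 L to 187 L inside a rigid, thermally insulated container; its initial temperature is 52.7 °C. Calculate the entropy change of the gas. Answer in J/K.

ΔS_gas = 8.11 J/K

For an ideal gas in free expansion Q = 0 and W = 0, so T is unchanged.
Entropy is a state function; using a reversible isothermal path, ΔS_gas = nR ln(V₂/V₁) = 0.512 × 8.314 × ln(187/27.8) = 8.11 J/K.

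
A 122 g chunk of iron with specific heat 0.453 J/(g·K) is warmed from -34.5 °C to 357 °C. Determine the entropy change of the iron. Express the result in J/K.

In kelvin: T₁ = 238.65 K, T₂ = 630.15 K. ΔS = ∫dQ_rev/T = m c ln(T₂/T₁) = 122 × 0.453 × ln(630.15/238.65) = 53.7 J/K.

ΔS = 53.7 J/K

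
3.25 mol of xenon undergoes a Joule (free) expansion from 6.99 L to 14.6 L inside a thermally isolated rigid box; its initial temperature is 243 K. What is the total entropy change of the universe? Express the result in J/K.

ΔS_universe = 19.9 J/K

No heat is exchanged and no work is done, so the ideal-gas temperature stays constant.
Entropy is a state function; using a reversible isothermal path, ΔS_gas = nR ln(V₂/V₁) = 3.25 × 8.314 × ln(14.6/6.99) = 19.9 J/K.
The insulated surroundings exchange no heat, so ΔS_surr = 0 and ΔS_universe = ΔS_gas.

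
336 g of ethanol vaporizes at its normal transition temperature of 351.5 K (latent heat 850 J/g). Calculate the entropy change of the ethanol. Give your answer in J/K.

ΔS = 813 J/K

Heat absorbed by the substance: Q = mL = 336 × 850 = 285600 J.
At constant T, ΔS = Q_rev/T = 285600 / 351.5 = 813 J/K.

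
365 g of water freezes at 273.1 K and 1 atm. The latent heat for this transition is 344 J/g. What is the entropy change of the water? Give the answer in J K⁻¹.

Heat released by the substance: Q = −mL = −365 × 344 = −125560 J.
At constant T, ΔS = Q_rev/T = −125560 / 273.1 = -460 J/K.

ΔS = -460 J/K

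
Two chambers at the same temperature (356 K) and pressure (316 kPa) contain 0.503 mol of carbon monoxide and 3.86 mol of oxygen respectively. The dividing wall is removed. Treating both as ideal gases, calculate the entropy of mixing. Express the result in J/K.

ΔS_mix = 13 J/K

Mole fractions: x_A = 0.503/4.36 = 0.115, x_B = 0.885.
ΔS_mix = −R(n_A ln x_A + n_B ln x_B) = −8.314 × (0.503 ln 0.115 + 3.86 ln 0.885) = 13 J/K.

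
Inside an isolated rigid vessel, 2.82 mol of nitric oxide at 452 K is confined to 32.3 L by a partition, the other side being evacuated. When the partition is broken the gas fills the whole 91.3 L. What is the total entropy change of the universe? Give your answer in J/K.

For an ideal gas in free expansion Q = 0 and W = 0, so T is unchanged.
Entropy is a state function; using a reversible isothermal path, ΔS_gas = nR ln(V₂/V₁) = 2.82 × 8.314 × ln(91.3/32.3) = 24.4 J/K.
The insulated surroundings exchange no heat, so ΔS_surr = 0 and ΔS_universe = ΔS_gas.

ΔS_universe = 24.4 J/K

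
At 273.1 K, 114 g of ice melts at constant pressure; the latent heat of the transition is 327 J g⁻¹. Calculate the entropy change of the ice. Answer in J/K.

ΔS = 136 J/K

Heat absorbed by the substance: Q = mL = 114 × 327 = 37278 J.
At constant T, ΔS = Q_rev/T = 37278 / 273.1 = 136 J/K.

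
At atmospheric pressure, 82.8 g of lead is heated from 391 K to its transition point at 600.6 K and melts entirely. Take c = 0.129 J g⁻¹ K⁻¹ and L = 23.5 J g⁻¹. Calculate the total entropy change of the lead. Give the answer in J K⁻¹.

ΔS = 7.82 J/K

Warming step: ΔS₁ = m c ln(T_tr/T_i) = 82.8 × 0.129 × ln(600.6/391) = 4.5846 J/K.
Phase change: ΔS₂ = +mL/T_tr = 82.8 × 23.5 / 600.6 = 3.2398 J/K.
ΔS_total = (4.5846) + (3.2398) = 7.82 J/K.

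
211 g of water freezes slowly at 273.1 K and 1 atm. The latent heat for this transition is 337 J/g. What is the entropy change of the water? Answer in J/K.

ΔS = -260 J/K

Heat released by the substance: Q = −mL = −211 × 337 = −71107 J.
At constant T, ΔS = Q_rev/T = −71107 / 273.1 = -260 J/K.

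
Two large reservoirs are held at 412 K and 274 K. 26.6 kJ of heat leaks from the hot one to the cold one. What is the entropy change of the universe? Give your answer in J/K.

ΔS_hot = −Q/T_H = −26600/412 = -64.56 J/K and ΔS_cold = +Q/T_C = 26600/274 = 97.08 J/K.
ΔS_total = -64.56 + 97.08 = 32.5 J/K, positive as the second law requires.

ΔS_total = 32.5 J/K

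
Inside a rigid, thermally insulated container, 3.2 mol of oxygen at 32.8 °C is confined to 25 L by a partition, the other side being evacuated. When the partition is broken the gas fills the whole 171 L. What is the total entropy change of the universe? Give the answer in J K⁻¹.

ΔS_universe = 51.2 J/K

For an ideal gas in free expansion Q = 0 and W = 0, so T is unchanged.
Entropy is a state function; using a reversible isothermal path, ΔS_gas = nR ln(V₂/V₁) = 3.2 × 8.314 × ln(171/25) = 51.2 J/K.
The insulated surroundings exchange no heat, so ΔS_surr = 0 and ΔS_universe = ΔS_gas.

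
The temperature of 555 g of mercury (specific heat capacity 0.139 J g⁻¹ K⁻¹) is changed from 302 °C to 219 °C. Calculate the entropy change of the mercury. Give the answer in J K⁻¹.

In kelvin: T₁ = 575.15 K, T₂ = 492.15 K. ΔS = ∫dQ_rev/T = m c ln(T₂/T₁) = 555 × 0.139 × ln(492.15/575.15) = -12 J/K.

ΔS = -12 J/K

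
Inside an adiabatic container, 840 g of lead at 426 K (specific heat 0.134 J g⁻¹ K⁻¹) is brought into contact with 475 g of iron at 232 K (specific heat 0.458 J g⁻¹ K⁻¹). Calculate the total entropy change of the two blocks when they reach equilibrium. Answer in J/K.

ΔS_total = 14.4 J/K

Energy balance: T_f = (m₁c₁T₁ + m₂c₂T₂)/(m₁c₁ + m₂c₂) = 298.15 K.
ΔS₁ = m₁c₁ ln(T_f/T₁) = 112.56 × ln(298.15/426) = -40.17 J/K.
ΔS₂ = m₂c₂ ln(T_f/T₂) = 217.55 × ln(298.15/232) = 54.57 J/K.
ΔS_total = -40.17 + 54.57 = 14.4 J/K.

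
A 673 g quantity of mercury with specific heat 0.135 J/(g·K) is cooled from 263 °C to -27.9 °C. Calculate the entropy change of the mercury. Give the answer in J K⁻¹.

In kelvin: T₁ = 536.15 K, T₂ = 245.25 K. ΔS = ∫dQ_rev/T = m c ln(T₂/T₁) = 673 × 0.135 × ln(245.25/536.15) = -71.1 J/K.

ΔS = -71.1 J/K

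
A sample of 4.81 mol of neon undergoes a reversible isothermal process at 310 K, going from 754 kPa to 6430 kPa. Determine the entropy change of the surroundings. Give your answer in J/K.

ΔS_surr = 85.7 J/K

For an isothermal ideal gas ΔS_gas = nR ln(P₁/P₂) = 4.81 × 8.314 × ln(754/6430) = -85.7 J/K.
The process is reversible, so ΔS_surr = −ΔS_gas = 85.7 J/K and ΔS_universe = 0.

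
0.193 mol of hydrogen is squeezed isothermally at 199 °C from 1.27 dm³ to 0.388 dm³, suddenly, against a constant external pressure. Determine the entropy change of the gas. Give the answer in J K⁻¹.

Entropy is a state function, so ΔS_gas depends only on the end states.
For an isothermal ideal gas ΔS_gas = nR ln(V₂/V₁) = 0.193 × 8.314 × ln(0.388/1.27) = -1.9 J/K.

ΔS_gas = -1.9 J/K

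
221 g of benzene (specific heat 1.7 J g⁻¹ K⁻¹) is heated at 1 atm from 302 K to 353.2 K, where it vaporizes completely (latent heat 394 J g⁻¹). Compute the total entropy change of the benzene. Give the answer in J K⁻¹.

Warming step: ΔS₁ = m c ln(T_tr/T_i) = 221 × 1.7 × ln(353.2/302) = 58.84 J/K.
Phase change: ΔS₂ = +mL/T_tr = 221 × 394 / 353.2 = 246.5 J/K.
ΔS_total = (58.84) + (246.5) = 305 J/K.

ΔS = 305 J/K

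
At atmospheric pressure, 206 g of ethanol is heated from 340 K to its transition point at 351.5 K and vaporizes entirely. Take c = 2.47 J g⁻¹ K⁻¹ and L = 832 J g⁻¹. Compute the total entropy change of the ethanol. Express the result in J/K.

Warming step: ΔS₁ = m c ln(T_tr/T_i) = 206 × 2.47 × ln(351.5/340) = 16.93 J/K.
Phase change: ΔS₂ = +mL/T_tr = 206 × 832 / 351.5 = 487.6 J/K.
ΔS_total = (16.93) + (487.6) = 505 J/K.

ΔS = 505 J/K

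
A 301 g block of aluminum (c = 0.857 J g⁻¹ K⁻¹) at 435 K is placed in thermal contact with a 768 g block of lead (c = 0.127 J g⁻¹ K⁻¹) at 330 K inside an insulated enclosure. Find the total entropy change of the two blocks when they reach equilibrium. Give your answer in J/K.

Energy balance: T_f = (m₁c₁T₁ + m₂c₂T₂)/(m₁c₁ + m₂c₂) = 406.19 K.
ΔS₁ = m₁c₁ ln(T_f/T₁) = 257.957 × ln(406.19/435) = -17.676 J/K.
ΔS₂ = m₂c₂ ln(T_f/T₂) = 97.536 × ln(406.19/330) = 20.261 J/K.
ΔS_total = -17.676 + 20.261 = 2.59 J/K.

ΔS_total = 2.59 J/K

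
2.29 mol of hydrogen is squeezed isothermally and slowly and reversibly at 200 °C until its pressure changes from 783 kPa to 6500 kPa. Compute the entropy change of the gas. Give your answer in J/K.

ΔS_gas = -40.3 J/K

For an isothermal ideal gas ΔS_gas = nR ln(P₁/P₂) = 2.29 × 8.314 × ln(783/6500) = -40.3 J/K.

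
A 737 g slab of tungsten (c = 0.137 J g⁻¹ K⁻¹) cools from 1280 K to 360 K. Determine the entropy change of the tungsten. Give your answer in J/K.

ΔS = ∫dQ_rev/T = m c ln(T₂/T₁) = 737 × 0.137 × ln(360/1280) = -128 J/K.

ΔS = -128 J/K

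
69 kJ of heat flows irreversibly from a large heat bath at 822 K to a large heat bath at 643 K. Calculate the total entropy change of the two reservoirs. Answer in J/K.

ΔS_hot = −Q/T_H = −69000/822 = -83.94 J/K and ΔS_cold = +Q/T_C = 69000/643 = 107.3 J/K.
ΔS_total = -83.94 + 107.3 = 23.4 J/K, positive as the second law requires.

ΔS_total = 23.4 J/K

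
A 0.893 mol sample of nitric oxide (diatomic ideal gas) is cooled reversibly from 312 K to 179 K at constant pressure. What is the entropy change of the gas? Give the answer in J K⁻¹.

ΔS = -14.4 J/K

At constant pressure, ΔS = nC_p ln(T₂/T₁) with C_p = 7R/2 = 29.1 J mol⁻¹ K⁻¹.
ΔS = 0.893 × 29.1 × ln(179/312) = -14.4 J/K.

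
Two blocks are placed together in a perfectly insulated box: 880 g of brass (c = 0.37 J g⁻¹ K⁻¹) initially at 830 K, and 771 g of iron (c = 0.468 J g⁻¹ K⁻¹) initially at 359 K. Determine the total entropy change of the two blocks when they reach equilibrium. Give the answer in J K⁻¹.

Energy balance: T_f = (m₁c₁T₁ + m₂c₂T₂)/(m₁c₁ + m₂c₂) = 582.41 K.
ΔS₁ = m₁c₁ ln(T_f/T₁) = 325.6 × ln(582.41/830) = -115.34 J/K.
ΔS₂ = m₂c₂ ln(T_f/T₂) = 360.828 × ln(582.41/359) = 174.59 J/K.
ΔS_total = -115.34 + 174.59 = 59.2 J/K.

ΔS_total = 59.2 J/K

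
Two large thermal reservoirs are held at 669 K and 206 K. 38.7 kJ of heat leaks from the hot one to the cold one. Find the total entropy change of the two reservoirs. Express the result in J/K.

ΔS_hot = −Q/T_H = −38700/669 = -57.85 J/K and ΔS_cold = +Q/T_C = 38700/206 = 187.9 J/K.
ΔS_total = -57.85 + 187.9 = 130 J/K, positive as the second law requires.

ΔS_total = 130 J/K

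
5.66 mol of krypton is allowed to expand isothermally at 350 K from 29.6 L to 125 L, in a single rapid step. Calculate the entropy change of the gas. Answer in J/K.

Entropy is a state function, so ΔS_gas depends only on the end states.
For an isothermal ideal gas ΔS_gas = nR ln(V₂/V₁) = 5.66 × 8.314 × ln(125/29.6) = 67.8 J/K.

ΔS_gas = 67.8 J/K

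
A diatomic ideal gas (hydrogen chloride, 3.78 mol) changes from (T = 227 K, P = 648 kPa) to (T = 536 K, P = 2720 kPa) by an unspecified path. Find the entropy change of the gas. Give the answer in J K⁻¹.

ΔS = nC_p ln(T₂/T₁) − nR ln(P₂/P₁), with C_p = 7R/2 = 29.1 J mol⁻¹ K⁻¹ for a diatomic ideal gas.
ΔS = 3.78 × [29.1 × ln(536/227) − 8.314 × ln(2720/648)] = 49.4 J/K.

ΔS = 49.4 J/K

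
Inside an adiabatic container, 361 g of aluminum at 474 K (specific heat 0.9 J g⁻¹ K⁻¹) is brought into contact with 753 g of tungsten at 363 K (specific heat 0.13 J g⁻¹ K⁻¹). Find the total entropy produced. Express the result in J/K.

Energy balance: T_f = (m₁c₁T₁ + m₂c₂T₂)/(m₁c₁ + m₂c₂) = 448.3 K.
ΔS₁ = m₁c₁ ln(T_f/T₁) = 324.9 × ln(448.3/474) = -18.11 J/K.
ΔS₂ = m₂c₂ ln(T_f/T₂) = 97.89 × ln(448.3/363) = 20.66 J/K.
ΔS_total = -18.11 + 20.66 = 2.55 J/K.

ΔS_total = 2.55 J/K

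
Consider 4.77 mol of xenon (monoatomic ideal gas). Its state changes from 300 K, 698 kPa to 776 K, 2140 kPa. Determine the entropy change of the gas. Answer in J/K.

ΔS = nC_p ln(T₂/T₁) − nR ln(P₂/P₁), with C_p = 5R/2 = 20.79 J mol⁻¹ K⁻¹ for a monoatomic ideal gas.
ΔS = 4.77 × [20.79 × ln(776/300) − 8.314 × ln(2140/698)] = 49.8 J/K.

ΔS = 49.8 J/K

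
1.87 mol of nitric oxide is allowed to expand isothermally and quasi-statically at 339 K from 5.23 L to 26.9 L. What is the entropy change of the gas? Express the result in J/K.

For an isothermal ideal gas ΔS_gas = nR ln(V₂/V₁) = 1.87 × 8.314 × ln(26.9/5.23) = 25.5 J/K.

ΔS_gas = 25.5 J/K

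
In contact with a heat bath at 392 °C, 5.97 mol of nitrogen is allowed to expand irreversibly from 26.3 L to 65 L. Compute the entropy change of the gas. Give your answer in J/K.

ΔS_gas = 44.9 J/K

Entropy is a state function, so ΔS_gas depends only on the end states.
For an isothermal ideal gas ΔS_gas = nR ln(V₂/V₁) = 5.97 × 8.314 × ln(65/26.3) = 44.9 J/K.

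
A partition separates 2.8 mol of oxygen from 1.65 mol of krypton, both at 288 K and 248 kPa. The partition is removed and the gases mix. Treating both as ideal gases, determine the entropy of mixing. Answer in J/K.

ΔS_mix = 24.4 J/K

Mole fractions: x_A = 2.8/4.45 = 0.629, x_B = 0.371.
ΔS_mix = −R(n_A ln x_A + n_B ln x_B) = −8.314 × (2.8 ln 0.629 + 1.65 ln 0.371) = 24.4 J/K.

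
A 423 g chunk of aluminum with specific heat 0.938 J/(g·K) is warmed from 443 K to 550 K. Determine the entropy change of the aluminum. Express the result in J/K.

ΔS = ∫dQ_rev/T = m c ln(T₂/T₁) = 423 × 0.938 × ln(550/443) = 85.8 J/K.

ΔS = 85.8 J/K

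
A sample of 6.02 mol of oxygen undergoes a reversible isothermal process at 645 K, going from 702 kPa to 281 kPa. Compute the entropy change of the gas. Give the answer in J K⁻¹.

ΔS_gas = 45.8 J/K

For an isothermal ideal gas ΔS_gas = nR ln(P₁/P₂) = 6.02 × 8.314 × ln(702/281) = 45.8 J/K.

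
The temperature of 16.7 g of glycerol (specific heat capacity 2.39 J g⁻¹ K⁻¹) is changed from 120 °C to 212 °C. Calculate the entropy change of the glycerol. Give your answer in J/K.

In kelvin: T₁ = 393.15 K, T₂ = 485.15 K. ΔS = ∫dQ_rev/T = m c ln(T₂/T₁) = 16.7 × 2.39 × ln(485.15/393.15) = 8.39 J/K.

ΔS = 8.39 J/K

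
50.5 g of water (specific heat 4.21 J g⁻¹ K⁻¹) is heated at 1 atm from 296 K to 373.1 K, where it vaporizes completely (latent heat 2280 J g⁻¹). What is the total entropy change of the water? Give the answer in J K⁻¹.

ΔS = 358 J/K

Warming step: ΔS₁ = m c ln(T_tr/T_i) = 50.5 × 4.21 × ln(373.1/296) = 49.22 J/K.
Phase change: ΔS₂ = +mL/T_tr = 50.5 × 2280 / 373.1 = 308.6 J/K.
ΔS_total = (49.22) + (308.6) = 358 J/K.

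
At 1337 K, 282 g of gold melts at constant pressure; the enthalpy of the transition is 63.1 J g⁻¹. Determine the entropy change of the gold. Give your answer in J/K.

Heat absorbed by the substance: Q = mL = 282 × 63.1 = 17794.2 J.
At constant T, ΔS = Q_rev/T = 17794.2 / 1337 = 13.3 J/K.

ΔS = 13.3 J/K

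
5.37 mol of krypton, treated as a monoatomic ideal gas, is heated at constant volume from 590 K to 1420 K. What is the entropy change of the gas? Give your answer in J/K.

At constant volume, ΔS = nC_V ln(T₂/T₁) with C_V = 3R/2 = 12.47 J mol⁻¹ K⁻¹.
ΔS = 5.37 × 12.47 × ln(1420/590) = 58.8 J/K.

ΔS = 58.8 J/K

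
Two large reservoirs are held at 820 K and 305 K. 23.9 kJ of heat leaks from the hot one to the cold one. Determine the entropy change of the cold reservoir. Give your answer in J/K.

The cold reservoir gains heat Q, so ΔS_cold = +Q/T_C = 23900/305 = 78.4 J/K.

ΔS_cold = 78.4 J/K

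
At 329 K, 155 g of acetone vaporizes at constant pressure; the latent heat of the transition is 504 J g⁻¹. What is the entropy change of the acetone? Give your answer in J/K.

ΔS = 237 J/K

Heat absorbed by the substance: Q = mL = 155 × 504 = 78120 J.
At constant T, ΔS = Q_rev/T = 78120 / 329 = 237 J/K.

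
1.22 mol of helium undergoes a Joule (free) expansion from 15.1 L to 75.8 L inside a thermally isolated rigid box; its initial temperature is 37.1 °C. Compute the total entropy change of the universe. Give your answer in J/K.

For an ideal gas in free expansion Q = 0 and W = 0, so T is unchanged.
Entropy is a state function; using a reversible isothermal path, ΔS_gas = nR ln(V₂/V₁) = 1.22 × 8.314 × ln(75.8/15.1) = 16.4 J/K.
The insulated surroundings exchange no heat, so ΔS_surr = 0 and ΔS_universe = ΔS_gas.

ΔS_universe = 16.4 J/K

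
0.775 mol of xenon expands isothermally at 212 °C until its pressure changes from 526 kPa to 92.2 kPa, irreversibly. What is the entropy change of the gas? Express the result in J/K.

Entropy is a state function, so ΔS_gas depends only on the end states.
For an isothermal ideal gas ΔS_gas = nR ln(P₁/P₂) = 0.775 × 8.314 × ln(526/92.2) = 11.2 J/K.

ΔS_gas = 11.2 J/K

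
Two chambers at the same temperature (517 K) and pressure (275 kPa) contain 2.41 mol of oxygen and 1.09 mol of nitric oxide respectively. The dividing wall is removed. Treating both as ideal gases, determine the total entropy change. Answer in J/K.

ΔS_mix = 18 J/K

Mole fractions: x_A = 2.41/3.5 = 0.689, x_B = 0.311.
ΔS_mix = −R(n_A ln x_A + n_B ln x_B) = −8.314 × (2.41 ln 0.689 + 1.09 ln 0.311) = 18 J/K.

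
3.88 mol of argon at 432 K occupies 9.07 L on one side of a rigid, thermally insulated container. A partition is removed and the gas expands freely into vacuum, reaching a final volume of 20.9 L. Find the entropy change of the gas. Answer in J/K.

For an ideal gas in free expansion Q = 0 and W = 0, so T is unchanged.
Entropy is a state function; using a reversible isothermal path, ΔS_gas = nR ln(V₂/V₁) = 3.88 × 8.314 × ln(20.9/9.07) = 26.9 J/K.

ΔS_gas = 26.9 J/K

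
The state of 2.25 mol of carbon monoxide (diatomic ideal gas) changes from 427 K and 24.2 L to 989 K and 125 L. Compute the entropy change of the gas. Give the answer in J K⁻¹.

Entropy is a state function: ΔS = nC_V ln(T₂/T₁) + nR ln(V₂/V₁), with C_V = 5R/2 = 20.79 J mol⁻¹ K⁻¹ for a diatomic ideal gas.
ΔS = 2.25 × [20.79 × ln(989/427) + 8.314 × ln(125/24.2)] = 70 J/K.

ΔS = 70 J/K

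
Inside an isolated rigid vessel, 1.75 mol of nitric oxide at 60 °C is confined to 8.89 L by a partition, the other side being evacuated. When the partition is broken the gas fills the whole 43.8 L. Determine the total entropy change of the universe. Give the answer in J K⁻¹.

ΔS_universe = 23.2 J/K

For an ideal gas in free expansion Q = 0 and W = 0, so T is unchanged.
Entropy is a state function; using a reversible isothermal path, ΔS_gas = nR ln(V₂/V₁) = 1.75 × 8.314 × ln(43.8/8.89) = 23.2 J/K.
The insulated surroundings exchange no heat, so ΔS_surr = 0 and ΔS_universe = ΔS_gas.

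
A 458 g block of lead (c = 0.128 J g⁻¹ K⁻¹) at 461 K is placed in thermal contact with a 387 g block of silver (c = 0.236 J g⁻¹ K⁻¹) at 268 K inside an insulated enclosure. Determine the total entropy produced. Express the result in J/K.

Energy balance: T_f = (m₁c₁T₁ + m₂c₂T₂)/(m₁c₁ + m₂c₂) = 343.45 K.
ΔS₁ = m₁c₁ ln(T_f/T₁) = 58.624 × ln(343.45/461) = -17.26 J/K.
ΔS₂ = m₂c₂ ln(T_f/T₂) = 91.332 × ln(343.45/268) = 22.66 J/K.
ΔS_total = -17.26 + 22.66 = 5.4 J/K.

ΔS_total = 5.4 J/K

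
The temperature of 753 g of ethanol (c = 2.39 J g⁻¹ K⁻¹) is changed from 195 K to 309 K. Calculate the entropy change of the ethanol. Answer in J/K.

ΔS = ∫dQ_rev/T = m c ln(T₂/T₁) = 753 × 2.39 × ln(309/195) = 828 J/K.

ΔS = 828 J/K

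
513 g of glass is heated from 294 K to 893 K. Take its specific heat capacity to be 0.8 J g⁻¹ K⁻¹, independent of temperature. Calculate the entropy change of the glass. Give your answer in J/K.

ΔS = ∫dQ_rev/T = m c ln(T₂/T₁) = 513 × 0.8 × ln(893/294) = 456 J/K.

ΔS = 456 J/K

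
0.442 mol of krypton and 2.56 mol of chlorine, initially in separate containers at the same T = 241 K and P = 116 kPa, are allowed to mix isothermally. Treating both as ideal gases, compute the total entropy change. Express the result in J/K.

ΔS_mix = 10.4 J/K

Mole fractions: x_A = 0.442/3 = 0.147, x_B = 0.853.
ΔS_mix = −R(n_A ln x_A + n_B ln x_B) = −8.314 × (0.442 ln 0.147 + 2.56 ln 0.853) = 10.4 J/K.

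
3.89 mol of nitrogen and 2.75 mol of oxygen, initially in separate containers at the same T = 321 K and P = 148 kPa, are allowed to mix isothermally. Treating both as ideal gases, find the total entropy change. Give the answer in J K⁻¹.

ΔS_mix = 37.4 J/K

Mole fractions: x_A = 3.89/6.64 = 0.586, x_B = 0.414.
ΔS_mix = −R(n_A ln x_A + n_B ln x_B) = −8.314 × (3.89 ln 0.586 + 2.75 ln 0.414) = 37.4 J/K.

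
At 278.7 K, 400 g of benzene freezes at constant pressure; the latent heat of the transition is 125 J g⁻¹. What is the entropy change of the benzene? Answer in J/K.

ΔS = -179 J/K

Heat released by the substance: Q = −mL = −400 × 125 = −50000 J.
At constant T, ΔS = Q_rev/T = −50000 / 278.7 = -179 J/K.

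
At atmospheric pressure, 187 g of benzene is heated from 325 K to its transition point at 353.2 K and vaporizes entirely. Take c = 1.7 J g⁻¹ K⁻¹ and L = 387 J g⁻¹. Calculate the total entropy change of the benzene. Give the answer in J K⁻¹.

ΔS = 231 J/K

Warming step: ΔS₁ = m c ln(T_tr/T_i) = 187 × 1.7 × ln(353.2/325) = 26.45 J/K.
Phase change: ΔS₂ = +mL/T_tr = 187 × 387 / 353.2 = 204.9 J/K.
ΔS_total = (26.45) + (204.9) = 231 J/K.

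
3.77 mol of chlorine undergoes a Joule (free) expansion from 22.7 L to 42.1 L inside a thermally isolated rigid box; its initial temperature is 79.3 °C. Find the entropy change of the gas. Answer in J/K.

ΔS_gas = 19.4 J/K

For an ideal gas in free expansion Q = 0 and W = 0, so T is unchanged.
Entropy is a state function; using a reversible isothermal path, ΔS_gas = nR ln(V₂/V₁) = 3.77 × 8.314 × ln(42.1/22.7) = 19.4 J/K.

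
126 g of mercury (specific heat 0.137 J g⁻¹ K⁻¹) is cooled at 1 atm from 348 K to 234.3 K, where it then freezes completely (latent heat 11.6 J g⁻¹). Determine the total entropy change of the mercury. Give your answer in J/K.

ΔS = -13.1 J/K

Cooling step: ΔS₁ = m c ln(T_tr/T_i) = 126 × 0.137 × ln(234.3/348) = -6.829 J/K.
Phase change: ΔS₂ = −mL/T_tr = −126 × 11.6 / 234.3 = -6.238 J/K.
ΔS_total = (-6.829) + (-6.238) = -13.1 J/K.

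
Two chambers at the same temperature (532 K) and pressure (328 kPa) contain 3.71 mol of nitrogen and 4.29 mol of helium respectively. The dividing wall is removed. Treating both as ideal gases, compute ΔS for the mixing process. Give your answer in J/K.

Mole fractions: x_A = 3.71/8 = 0.464, x_B = 0.536.
ΔS_mix = −R(n_A ln x_A + n_B ln x_B) = −8.314 × (3.71 ln 0.464 + 4.29 ln 0.536) = 45.9 J/K.

ΔS_mix = 45.9 J/K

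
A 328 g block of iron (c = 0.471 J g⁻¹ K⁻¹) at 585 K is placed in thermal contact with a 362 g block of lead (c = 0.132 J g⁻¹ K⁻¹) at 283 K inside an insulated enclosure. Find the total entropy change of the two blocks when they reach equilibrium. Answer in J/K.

ΔS_total = 8.39 J/K

Energy balance: T_f = (m₁c₁T₁ + m₂c₂T₂)/(m₁c₁ + m₂c₂) = 513.66 K.
ΔS₁ = m₁c₁ ln(T_f/T₁) = 154.488 × ln(513.66/585) = -20.09 J/K.
ΔS₂ = m₂c₂ ln(T_f/T₂) = 47.784 × ln(513.66/283) = 28.48 J/K.
ΔS_total = -20.09 + 28.48 = 8.39 J/K.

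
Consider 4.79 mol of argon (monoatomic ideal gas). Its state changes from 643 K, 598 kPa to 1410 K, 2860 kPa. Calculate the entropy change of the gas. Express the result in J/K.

ΔS = nC_p ln(T₂/T₁) − nR ln(P₂/P₁), with C_p = 5R/2 = 20.79 J mol⁻¹ K⁻¹ for a monoatomic ideal gas.
ΔS = 4.79 × [20.79 × ln(1410/643) − 8.314 × ln(2860/598)] = 15.9 J/K.

ΔS = 15.9 J/K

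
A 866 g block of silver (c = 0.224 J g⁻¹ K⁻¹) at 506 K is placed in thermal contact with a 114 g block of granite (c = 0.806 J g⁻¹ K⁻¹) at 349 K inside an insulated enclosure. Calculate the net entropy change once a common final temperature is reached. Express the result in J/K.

Energy balance: T_f = (m₁c₁T₁ + m₂c₂T₂)/(m₁c₁ + m₂c₂) = 455.54 K.
ΔS₁ = m₁c₁ ln(T_f/T₁) = 193.984 × ln(455.54/506) = -20.38 J/K.
ΔS₂ = m₂c₂ ln(T_f/T₂) = 91.884 × ln(455.54/349) = 24.48 J/K.
ΔS_total = -20.38 + 24.48 = 4.1 J/K.

ΔS_total = 4.1 J/K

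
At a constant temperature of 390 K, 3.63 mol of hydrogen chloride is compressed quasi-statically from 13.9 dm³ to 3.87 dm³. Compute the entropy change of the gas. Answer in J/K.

ΔS_gas = -38.6 J/K

For an isothermal ideal gas ΔS_gas = nR ln(V₂/V₁) = 3.63 × 8.314 × ln(3.87/13.9) = -38.6 J/K.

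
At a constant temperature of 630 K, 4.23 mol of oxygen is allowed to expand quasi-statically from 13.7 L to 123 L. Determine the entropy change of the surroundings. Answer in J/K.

For an isothermal ideal gas ΔS_gas = nR ln(V₂/V₁) = 4.23 × 8.314 × ln(123/13.7) = 77.2 J/K.
The process is reversible, so ΔS_surr = −ΔS_gas = -77.2 J/K and ΔS_universe = 0.

ΔS_surr = -77.2 J/K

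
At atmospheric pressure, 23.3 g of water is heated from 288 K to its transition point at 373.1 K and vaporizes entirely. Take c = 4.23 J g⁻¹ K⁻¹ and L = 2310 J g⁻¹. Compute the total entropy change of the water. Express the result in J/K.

Warming step: ΔS₁ = m c ln(T_tr/T_i) = 23.3 × 4.23 × ln(373.1/288) = 25.52 J/K.
Phase change: ΔS₂ = +mL/T_tr = 23.3 × 2310 / 373.1 = 144.3 J/K.
ΔS_total = (25.52) + (144.3) = 170 J/K.

ΔS = 170 J/K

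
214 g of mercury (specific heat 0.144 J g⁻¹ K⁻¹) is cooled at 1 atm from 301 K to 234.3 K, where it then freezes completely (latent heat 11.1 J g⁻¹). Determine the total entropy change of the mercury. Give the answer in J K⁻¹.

Cooling step: ΔS₁ = m c ln(T_tr/T_i) = 214 × 0.144 × ln(234.3/301) = -7.72 J/K.
Phase change: ΔS₂ = −mL/T_tr = −214 × 11.1 / 234.3 = -10.14 J/K.
ΔS_total = (-7.72) + (-10.14) = -17.9 J/K.

ΔS = -17.9 J/K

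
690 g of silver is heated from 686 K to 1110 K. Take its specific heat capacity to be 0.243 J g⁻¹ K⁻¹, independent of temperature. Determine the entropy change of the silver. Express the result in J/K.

ΔS = 80.7 J/K

ΔS = ∫dQ_rev/T = m c ln(T₂/T₁) = 690 × 0.243 × ln(1110/686) = 80.7 J/K.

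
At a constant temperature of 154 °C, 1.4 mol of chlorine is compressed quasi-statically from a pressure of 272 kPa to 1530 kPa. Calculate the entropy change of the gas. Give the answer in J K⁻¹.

ΔS_gas = -20.1 J/K

For an isothermal ideal gas ΔS_gas = nR ln(P₁/P₂) = 1.4 × 8.314 × ln(272/1530) = -20.1 J/K.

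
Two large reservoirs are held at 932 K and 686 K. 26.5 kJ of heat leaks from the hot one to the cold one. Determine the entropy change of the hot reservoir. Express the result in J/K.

ΔS_hot = -28.4 J/K

The hot reservoir loses heat Q, so ΔS_hot = −Q/T_H = −26500/932 = -28.4 J/K.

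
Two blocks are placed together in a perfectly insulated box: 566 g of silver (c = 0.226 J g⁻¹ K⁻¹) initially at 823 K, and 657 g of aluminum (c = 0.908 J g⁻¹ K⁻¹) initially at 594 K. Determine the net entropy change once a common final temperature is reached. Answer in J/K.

ΔS_total = 6 J/K

Energy balance: T_f = (m₁c₁T₁ + m₂c₂T₂)/(m₁c₁ + m₂c₂) = 634.43 K.
ΔS₁ = m₁c₁ ln(T_f/T₁) = 127.916 × ln(634.43/823) = -33.287 J/K.
ΔS₂ = m₂c₂ ln(T_f/T₂) = 596.556 × ln(634.43/594) = 39.285 J/K.
ΔS_total = -33.287 + 39.285 = 6 J/K.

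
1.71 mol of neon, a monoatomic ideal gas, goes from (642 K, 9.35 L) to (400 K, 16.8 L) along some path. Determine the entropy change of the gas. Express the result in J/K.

ΔS = -1.76 J/K

Entropy is a state function: ΔS = nC_V ln(T₂/T₁) + nR ln(V₂/V₁), with C_V = 3R/2 = 12.47 J mol⁻¹ K⁻¹ for a monoatomic ideal gas.
ΔS = 1.71 × [12.47 × ln(400/642) + 8.314 × ln(16.8/9.35)] = -1.76 J/K.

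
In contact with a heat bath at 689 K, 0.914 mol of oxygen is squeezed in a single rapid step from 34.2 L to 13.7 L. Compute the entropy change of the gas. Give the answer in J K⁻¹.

Entropy is a state function, so ΔS_gas depends only on the end states.
For an isothermal ideal gas ΔS_gas = nR ln(V₂/V₁) = 0.914 × 8.314 × ln(13.7/34.2) = -6.95 J/K.

ΔS_gas = -6.95 J/K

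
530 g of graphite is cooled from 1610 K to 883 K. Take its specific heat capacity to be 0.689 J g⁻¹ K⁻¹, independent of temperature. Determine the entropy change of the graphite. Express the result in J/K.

ΔS = ∫dQ_rev/T = m c ln(T₂/T₁) = 530 × 0.689 × ln(883/1610) = -219 J/K.

ΔS = -219 J/K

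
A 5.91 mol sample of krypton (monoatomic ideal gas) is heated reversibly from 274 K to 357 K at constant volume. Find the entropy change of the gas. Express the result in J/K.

ΔS = 19.5 J/K

At constant volume, ΔS = nC_V ln(T₂/T₁) with C_V = 3R/2 = 12.47 J mol⁻¹ K⁻¹.
ΔS = 5.91 × 12.47 × ln(357/274) = 19.5 J/K.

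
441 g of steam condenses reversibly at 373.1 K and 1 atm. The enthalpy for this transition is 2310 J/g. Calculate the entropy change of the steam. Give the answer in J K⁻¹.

ΔS = -2730 J/K

Heat released by the substance: Q = −mL = −441 × 2310 = −1018710 J.
At constant T, ΔS = Q_rev/T = −1018710 / 373.1 = -2730 J/K.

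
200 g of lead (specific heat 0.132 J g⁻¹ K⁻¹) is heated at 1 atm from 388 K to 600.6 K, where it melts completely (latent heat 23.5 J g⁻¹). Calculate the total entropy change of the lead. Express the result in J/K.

ΔS = 19.4 J/K

Warming step: ΔS₁ = m c ln(T_tr/T_i) = 200 × 0.132 × ln(600.6/388) = 11.53 J/K.
Phase change: ΔS₂ = +mL/T_tr = 200 × 23.5 / 600.6 = 7.826 J/K.
ΔS_total = (11.53) + (7.826) = 19.4 J/K.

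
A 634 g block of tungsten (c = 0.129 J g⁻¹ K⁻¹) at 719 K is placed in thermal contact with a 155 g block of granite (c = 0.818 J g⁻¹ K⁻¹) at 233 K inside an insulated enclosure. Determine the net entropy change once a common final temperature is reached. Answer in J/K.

Energy balance: T_f = (m₁c₁T₁ + m₂c₂T₂)/(m₁c₁ + m₂c₂) = 423.57 K.
ΔS₁ = m₁c₁ ln(T_f/T₁) = 81.786 × ln(423.57/719) = -43.28 J/K.
ΔS₂ = m₂c₂ ln(T_f/T₂) = 126.79 × ln(423.57/233) = 75.78 J/K.
ΔS_total = -43.28 + 75.78 = 32.5 J/K.

ΔS_total = 32.5 J/K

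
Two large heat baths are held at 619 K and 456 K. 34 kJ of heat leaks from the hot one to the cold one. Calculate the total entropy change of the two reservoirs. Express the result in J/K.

ΔS_total = 19.6 J/K

ΔS_hot = −Q/T_H = −34000/619 = -54.93 J/K and ΔS_cold = +Q/T_C = 34000/456 = 74.56 J/K.
ΔS_total = -54.93 + 74.56 = 19.6 J/K, positive as the second law requires.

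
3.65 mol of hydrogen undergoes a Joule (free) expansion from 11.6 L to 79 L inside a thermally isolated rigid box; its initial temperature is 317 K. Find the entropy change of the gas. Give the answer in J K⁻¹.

No heat is exchanged and no work is done, so the ideal-gas temperature stays constant.
Entropy is a state function; using a reversible isothermal path, ΔS_gas = nR ln(V₂/V₁) = 3.65 × 8.314 × ln(79/11.6) = 58.2 J/K.

ΔS_gas = 58.2 J/K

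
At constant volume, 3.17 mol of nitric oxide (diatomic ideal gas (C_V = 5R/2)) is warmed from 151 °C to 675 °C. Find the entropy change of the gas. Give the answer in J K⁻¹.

In kelvin: T₁ = 424.15 K, T₂ = 948.15 K. At constant volume, ΔS = nC_V ln(T₂/T₁) with C_V = 5R/2 = 20.79 J mol⁻¹ K⁻¹.
ΔS = 3.17 × 20.79 × ln(948.15/424.15) = 53 J/K.

ΔS = 53 J/K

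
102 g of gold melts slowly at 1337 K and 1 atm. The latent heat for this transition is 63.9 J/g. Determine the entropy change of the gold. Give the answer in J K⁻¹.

ΔS = 4.87 J/K

Heat absorbed by the substance: Q = mL = 102 × 63.9 = 6517.8 J.
At constant T, ΔS = Q_rev/T = 6517.8 / 1337 = 4.87 J/K.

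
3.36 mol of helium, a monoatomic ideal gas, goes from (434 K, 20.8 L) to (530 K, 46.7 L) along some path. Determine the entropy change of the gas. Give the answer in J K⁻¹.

ΔS = 31 J/K

Entropy is a state function: ΔS = nC_V ln(T₂/T₁) + nR ln(V₂/V₁), with C_V = 3R/2 = 12.47 J mol⁻¹ K⁻¹ for a monoatomic ideal gas.
ΔS = 3.36 × [12.47 × ln(530/434) + 8.314 × ln(46.7/20.8)] = 31 J/K.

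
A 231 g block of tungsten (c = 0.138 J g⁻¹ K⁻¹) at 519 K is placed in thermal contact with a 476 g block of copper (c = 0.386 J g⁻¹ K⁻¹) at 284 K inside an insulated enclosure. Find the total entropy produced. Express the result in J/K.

Energy balance: T_f = (m₁c₁T₁ + m₂c₂T₂)/(m₁c₁ + m₂c₂) = 318.74 K.
ΔS₁ = m₁c₁ ln(T_f/T₁) = 31.878 × ln(318.74/519) = -15.541 J/K.
ΔS₂ = m₂c₂ ln(T_f/T₂) = 183.736 × ln(318.74/284) = 21.206 J/K.
ΔS_total = -15.541 + 21.206 = 5.66 J/K.

ΔS_total = 5.66 J/K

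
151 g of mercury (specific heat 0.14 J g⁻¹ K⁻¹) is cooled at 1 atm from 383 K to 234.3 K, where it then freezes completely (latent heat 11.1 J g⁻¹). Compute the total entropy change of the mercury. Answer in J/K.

Cooling step: ΔS₁ = m c ln(T_tr/T_i) = 151 × 0.14 × ln(234.3/383) = -10.39 J/K.
Phase change: ΔS₂ = −mL/T_tr = −151 × 11.1 / 234.3 = -7.154 J/K.
ΔS_total = (-10.39) + (-7.154) = -17.5 J/K.

ΔS = -17.5 J/K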